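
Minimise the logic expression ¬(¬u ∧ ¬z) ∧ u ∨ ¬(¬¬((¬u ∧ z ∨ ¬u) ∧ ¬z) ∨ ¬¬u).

¬(¬u ∧ ¬z) ∧ u ∨ ¬(¬¬((¬u ∧ z ∨ ¬u) ∧ ¬z) ∨ ¬¬u)
= ¬(¬u ∧ ¬z) ∧ u ∨ ¬(¬¬(¬u ∧ ¬z) ∨ ¬¬u)   [absorption]
= (u ∨ z) ∧ u ∨ ¬(¬¬(¬u ∧ ¬z) ∨ ¬¬u)   [De Morgan]
= (u ∨ z) ∧ u ∨ ¬(¬u ∧ ¬z) ∧ ¬u   [De Morgan]
= (u ∨ z) ∧ u ∨ (u ∨ z) ∧ ¬u   [De Morgan]
= u ∨ z   [distribution]

u ∨ z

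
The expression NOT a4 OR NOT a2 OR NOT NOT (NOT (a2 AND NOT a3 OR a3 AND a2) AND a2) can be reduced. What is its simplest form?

NOT a4 OR NOT a2 OR NOT NOT (NOT (a2 AND NOT a3 OR a3 AND a2) AND a2)
= NOT a4 OR NOT a2 OR NOT NOT (NOT a2 AND a2)   [distribution]
= NOT a4 OR NOT a2 OR NOT a2 AND a2   [double negation]
= NOT a4 OR NOT a2   [complement / identity]

NOT a4 OR NOT a2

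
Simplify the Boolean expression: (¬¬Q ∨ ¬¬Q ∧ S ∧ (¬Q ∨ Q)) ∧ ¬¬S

(¬¬Q ∨ ¬¬Q ∧ S ∧ (¬Q ∨ Q)) ∧ ¬¬S
= (¬¬Q ∨ ¬¬Q ∧ S) ∧ ¬¬S   [complement / identity]
= ¬¬Q ∧ ¬¬S   [absorption]
= ¬¬Q ∧ S   [double negation]
= Q ∧ S   [double negation]

Q ∧ S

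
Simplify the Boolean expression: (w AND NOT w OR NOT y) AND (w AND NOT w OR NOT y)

(w AND NOT w OR NOT y) AND (w AND NOT w OR NOT y)
= w AND NOT w OR NOT y   — idempotence
= NOT y   — complement / identity

NOT y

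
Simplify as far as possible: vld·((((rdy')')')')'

vld·rdy'

vld·((((rdy')')')')'
= vld·((rdy')')'   — double negation
= vld·rdy'   — double negation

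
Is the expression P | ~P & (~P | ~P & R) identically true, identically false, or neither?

identically true

P | ~P & (~P | ~P & R)
= P | ~P & ~P   — absorption
= P | ~P   — idempotence
= 1   — complement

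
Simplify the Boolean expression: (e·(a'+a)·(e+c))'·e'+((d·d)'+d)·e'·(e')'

e'

(e·(a'+a)·(e+c))'·e'+((d·d)'+d)·e'·(e')'
= (e·(a'+a)·(e+c))'·e'+((d·d)'+d)·e'·e   (double negation)
= (e·(e+c))'·e'+((d·d)'+d)·e'·e   (complement / identity)
= (e·(e+c))'·e'+(d'+d)·e'·e   (idempotence)
= e'·e'+(d'+d)·e'·e   (absorption)
= e'·e'+e'·e   (complement / identity)
= e'   (distribution)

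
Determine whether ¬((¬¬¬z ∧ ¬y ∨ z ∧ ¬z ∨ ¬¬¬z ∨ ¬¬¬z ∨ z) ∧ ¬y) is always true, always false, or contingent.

contingent

¬((¬¬¬z ∧ ¬y ∨ z ∧ ¬z ∨ ¬¬¬z ∨ ¬¬¬z ∨ z) ∧ ¬y)
= ¬((¬¬¬z ∧ ¬y ∨ ¬¬¬z ∨ ¬¬¬z ∨ z) ∧ ¬y)   [complement / identity]
= ¬((¬¬¬z ∨ ¬¬¬z ∨ z) ∧ ¬y)   [absorption]
= ¬((¬¬¬z ∨ z) ∧ ¬y)   [idempotence]
= ¬((¬z ∨ z) ∧ ¬y)   [double negation]
= ¬¬y   [complement / identity]
= y   [double negation]
This depends on y, so it is not a constant.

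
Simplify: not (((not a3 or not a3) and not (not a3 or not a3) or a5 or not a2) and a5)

not (((not a3 or not a3) and not (not a3 or not a3) or a5 or not a2) and a5)
= not (((not a3 or not a3) and a3 and a3 or a5 or not a2) and a5)   — De Morgan
= not (((not a3 or not a3) and a3 or a5 or not a2) and a5)   — idempotence
= not ((not a3 and a3 or a5 or not a2) and a5)   — idempotence
= not ((a5 or not a2) and a5)   — complement / identity
= not a5   — absorption

not a5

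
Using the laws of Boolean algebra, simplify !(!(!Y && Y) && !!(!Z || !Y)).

!(!(!Y && Y) && !!(!Z || !Y))
= !Y && Y || !(!Z || !Y)   — De Morgan
= !Y && Y || Z && Y   — De Morgan
= Z && Y   — complement / identity

Z && Y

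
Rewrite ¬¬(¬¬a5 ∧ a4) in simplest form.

a5 ∧ a4

¬¬(¬¬a5 ∧ a4)
= ¬¬a5 ∧ a4   (double negation)
= a5 ∧ a4   (double negation)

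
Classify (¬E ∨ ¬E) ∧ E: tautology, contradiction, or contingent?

contradiction

(¬E ∨ ¬E) ∧ E
= ¬E ∧ E   — idempotence
= False   — complement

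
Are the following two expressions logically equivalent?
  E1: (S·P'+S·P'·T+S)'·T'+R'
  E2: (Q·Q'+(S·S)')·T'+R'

Yes

E1: (S·P'+S·P'·T+S)'·T'+R'
    = (S·P'+S)'·T'+R'
    = S'·T'+R'
E2: (Q·Q'+(S·S)')·T'+R'
    = (S·S)'·T'+R'
    = S'·T'+R'
Both reduce to S'·T'+R', so they are equivalent.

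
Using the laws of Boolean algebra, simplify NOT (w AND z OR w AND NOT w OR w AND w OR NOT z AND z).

NOT w

NOT (w AND z OR w AND NOT w OR w AND w OR NOT z AND z)
= NOT (w AND z OR w AND NOT w OR w AND w)
= NOT (w AND z OR w)
= NOT w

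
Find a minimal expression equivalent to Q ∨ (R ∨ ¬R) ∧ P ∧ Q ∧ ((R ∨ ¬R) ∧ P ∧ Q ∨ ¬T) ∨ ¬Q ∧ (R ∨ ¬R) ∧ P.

Q ∨ (R ∨ ¬R) ∧ P ∧ Q ∧ ((R ∨ ¬R) ∧ P ∧ Q ∨ ¬T) ∨ ¬Q ∧ (R ∨ ¬R) ∧ P
= Q ∨ (R ∨ ¬R) ∧ P ∧ Q ∨ ¬Q ∧ (R ∨ ¬R) ∧ P   (absorption)
= Q ∨ (R ∨ ¬R) ∧ P   (distribution)
= Q ∨ P   (complement / identity)

Q ∨ P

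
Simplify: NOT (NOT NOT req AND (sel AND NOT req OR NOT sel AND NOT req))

NOT (NOT NOT req AND (sel AND NOT req OR NOT sel AND NOT req))
= NOT (NOT NOT req AND NOT req)   [distribution]
= NOT req OR req   [De Morgan]
= TRUE   [complement]

TRUE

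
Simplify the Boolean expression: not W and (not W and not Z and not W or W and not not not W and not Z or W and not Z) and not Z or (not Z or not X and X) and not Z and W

not W and (not W and not Z and not W or W and not not not W and not Z or W and not Z) and not Z or (not Z or not X and X) and not Z and W
= not W and (not W and not Z and not W or W and not W and not Z or W and not Z) and not Z or (not Z or not X and X) and not Z and W   [double negation]
= not W and (not W and not Z or W and not Z) and not Z or (not Z or not X and X) and not Z and W   [distribution]
= not W and not Z and not Z or (not Z or not X and X) and not Z and W   [distribution]
= not W and not Z and not Z or not Z and not Z and W   [complement / identity]
= not Z and not Z   [distribution]
= not Z   [idempotence]

not Z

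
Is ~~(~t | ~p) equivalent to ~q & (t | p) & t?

E1: ~~(~t | ~p)
    = ~t | ~p   (double negation)
E2: ~q & (t | p) & t
    = ~q & t   (absorption)
These differ: at p=0, q=1, t=0, E1 = 1 but E2 = 0.

No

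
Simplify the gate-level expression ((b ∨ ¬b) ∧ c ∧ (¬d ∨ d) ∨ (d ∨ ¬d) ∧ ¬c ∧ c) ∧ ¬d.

c ∧ ¬d

((b ∨ ¬b) ∧ c ∧ (¬d ∨ d) ∨ (d ∨ ¬d) ∧ ¬c ∧ c) ∧ ¬d
= (c ∧ (¬d ∨ d) ∨ (d ∨ ¬d) ∧ ¬c ∧ c) ∧ ¬d   (complement / identity)
= (c ∨ (d ∨ ¬d) ∧ ¬c ∧ c) ∧ ¬d   (complement / identity)
= (c ∨ ¬c ∧ c) ∧ ¬d   (complement / identity)
= c ∧ ¬d   (complement / identity)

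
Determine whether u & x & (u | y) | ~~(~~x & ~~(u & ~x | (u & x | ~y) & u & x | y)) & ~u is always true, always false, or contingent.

contingent

u & x & (u | y) | ~~(~~x & ~~(u & ~x | (u & x | ~y) & u & x | y)) & ~u
= u & x & (u | y) | ~(~x | ~(u & ~x | (u & x | ~y) & u & x | y)) & ~u
= u & x & (u | y) | ~(~x | ~(u & ~x | u & x | y)) & ~u
= u & x & (u | y) | ~(~x | ~(u | y)) & ~u
= u & x & (u | y) | x & (u | y) & ~u
= x & (u | y)
This depends on u, x, y, so it is not a constant.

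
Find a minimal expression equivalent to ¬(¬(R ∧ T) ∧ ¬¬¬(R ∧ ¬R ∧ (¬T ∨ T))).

R ∧ T

¬(¬(R ∧ T) ∧ ¬¬¬(R ∧ ¬R ∧ (¬T ∨ T)))
= R ∧ T ∨ ¬¬(R ∧ ¬R ∧ (¬T ∨ T))
= R ∧ T ∨ R ∧ ¬R ∧ (¬T ∨ T)
= R ∧ T ∨ R ∧ ¬R
= R ∧ T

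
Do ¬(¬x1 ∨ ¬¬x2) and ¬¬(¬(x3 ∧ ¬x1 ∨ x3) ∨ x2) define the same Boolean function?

No

E1: ¬(¬x1 ∨ ¬¬x2)
    = x1 ∧ ¬x2   (De Morgan)
E2: ¬¬(¬(x3 ∧ ¬x1 ∨ x3) ∨ x2)
    = ¬(x3 ∧ ¬x1 ∨ x3) ∨ x2   (double negation)
    = ¬x3 ∨ x2   (absorption)
These differ: at x1=0, x2=1, x3=0, E1 = 0 but E2 = 1.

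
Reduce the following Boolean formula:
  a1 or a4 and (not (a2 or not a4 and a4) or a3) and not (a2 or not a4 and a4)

a1 or a4 and (not (a2 or not a4 and a4) or a3) and not (a2 or not a4 and a4)
= a1 or a4 and not (a2 or not a4 and a4)   — absorption
= a1 or a4 and not a2   — complement / identity

a1 or a4 and not a2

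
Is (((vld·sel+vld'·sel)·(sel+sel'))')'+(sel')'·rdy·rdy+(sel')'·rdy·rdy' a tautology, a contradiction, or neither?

(((vld·sel+vld'·sel)·(sel+sel'))')'+(sel')'·rdy·rdy+(sel')'·rdy·rdy'
= (((vld·sel+vld'·sel)·(sel+sel'))')'+(sel')'·rdy   — distribution
= ((sel·(sel+sel'))')'+(sel')'·rdy   — distribution
= (sel')'+(sel')'·rdy   — complement / identity
= (sel')'   — absorption
= sel   — double negation
This depends on sel, so it is not a constant.

neither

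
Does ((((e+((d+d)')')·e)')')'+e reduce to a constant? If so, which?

yes, True

((((e+((d+d)')')·e)')')'+e
= ((((e+d+d)·e)')')'+e   [double negation]
= ((e+d+d)·e)'+e   [double negation]
= ((e+d)·e)'+e   [idempotence]
= e'+e   [absorption]
= 1   [complement]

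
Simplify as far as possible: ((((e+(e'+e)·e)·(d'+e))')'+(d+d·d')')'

e'·d

((((e+(e'+e)·e)·(d'+e))')'+(d+d·d')')'
= ((((e+e)·(d'+e))')'+(d+d·d')')'
= (((e+e·d')')'+(d+d·d')')'
= ((e')'+(d+d·d')')'
= e'·(d+d·d')
= e'·d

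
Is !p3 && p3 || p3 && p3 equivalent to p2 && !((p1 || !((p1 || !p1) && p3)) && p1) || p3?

E1: !p3 && p3 || p3 && p3
    = p3
E2: p2 && !((p1 || !((p1 || !p1) && p3)) && p1) || p3
    = p2 && !((p1 || !p3) && p1) || p3
    = p2 && !p1 || p3
These differ: at p1=0, p2=1, p3=0, E1 = 0 but E2 = 1.

No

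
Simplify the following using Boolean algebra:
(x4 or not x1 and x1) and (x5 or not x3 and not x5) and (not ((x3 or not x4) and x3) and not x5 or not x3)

(x4 or not x1 and x1) and (x5 or not x3 and not x5) and (not ((x3 or not x4) and x3) and not x5 or not x3)
= (x4 or not x1 and x1) and (x5 or not x3 and not x5) and (not x3 and not x5 or not x3)   [absorption]
= (x4 or not x1 and x1) and (not x3 and not x5 or x5 and not x3)   [distribution]
= (x4 or not x1 and x1) and not x3   [distribution]
= x4 and not x3   [complement / identity]

x4 and not x3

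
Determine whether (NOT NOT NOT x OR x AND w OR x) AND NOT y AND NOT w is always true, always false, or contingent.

contingent

(NOT NOT NOT x OR x AND w OR x) AND NOT y AND NOT w
= (NOT NOT NOT x OR x) AND NOT y AND NOT w   [absorption]
= (NOT x OR x) AND NOT y AND NOT w   [double negation]
= NOT y AND NOT w   [complement / identity]
This depends on w, y, so it is not a constant.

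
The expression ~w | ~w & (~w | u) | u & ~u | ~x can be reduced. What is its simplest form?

~w | ~w & (~w | u) | u & ~u | ~x
= ~w | ~w | u & ~u | ~x   — absorption
= ~w | ~w | ~x   — complement / identity
= ~w | ~x   — idempotence

~w | ~x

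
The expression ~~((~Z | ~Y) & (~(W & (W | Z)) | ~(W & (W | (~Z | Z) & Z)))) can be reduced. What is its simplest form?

(~Z | ~Y) & ~W

~~((~Z | ~Y) & (~(W & (W | Z)) | ~(W & (W | (~Z | Z) & Z))))
= (~Z | ~Y) & (~(W & (W | Z)) | ~(W & (W | (~Z | Z) & Z)))   (double negation)
= (~Z | ~Y) & (~(W & (W | Z)) | ~(W & (W | Z)))   (complement / identity)
= (~Z | ~Y) & ~(W & (W | Z))   (idempotence)
= (~Z | ~Y) & ~W   (absorption)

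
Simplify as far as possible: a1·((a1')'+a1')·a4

a1·a4

a1·((a1')'+a1')·a4
= a1·(a1+a1')·a4   — double negation
= a1·a4   — complement / identity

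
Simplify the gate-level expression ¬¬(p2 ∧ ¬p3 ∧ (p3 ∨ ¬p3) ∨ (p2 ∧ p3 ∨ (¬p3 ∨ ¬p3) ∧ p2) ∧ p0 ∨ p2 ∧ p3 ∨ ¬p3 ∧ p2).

p2

¬¬(p2 ∧ ¬p3 ∧ (p3 ∨ ¬p3) ∨ (p2 ∧ p3 ∨ (¬p3 ∨ ¬p3) ∧ p2) ∧ p0 ∨ p2 ∧ p3 ∨ ¬p3 ∧ p2)
= ¬¬(p2 ∧ ¬p3 ∨ (p2 ∧ p3 ∨ (¬p3 ∨ ¬p3) ∧ p2) ∧ p0 ∨ p2 ∧ p3 ∨ ¬p3 ∧ p2)   — complement / identity
= ¬¬(p2 ∧ ¬p3 ∨ (p2 ∧ p3 ∨ ¬p3 ∧ p2) ∧ p0 ∨ p2 ∧ p3 ∨ ¬p3 ∧ p2)   — idempotence
= ¬¬(p2 ∧ ¬p3 ∨ p2 ∧ p3 ∨ ¬p3 ∧ p2)   — absorption
= ¬¬(p2 ∧ ¬p3 ∨ p2)   — distribution
= ¬¬p2   — absorption
= p2   — double negation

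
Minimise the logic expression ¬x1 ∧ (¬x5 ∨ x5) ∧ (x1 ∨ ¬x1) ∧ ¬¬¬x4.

¬x1 ∧ (¬x5 ∨ x5) ∧ (x1 ∨ ¬x1) ∧ ¬¬¬x4
= ¬x1 ∧ (x1 ∨ ¬x1) ∧ ¬¬¬x4
= ¬x1 ∧ ¬¬¬x4
= ¬x1 ∧ ¬x4

¬x1 ∧ ¬x4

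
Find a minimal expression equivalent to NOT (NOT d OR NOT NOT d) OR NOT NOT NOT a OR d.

NOT a OR d

NOT (NOT d OR NOT NOT d) OR NOT NOT NOT a OR d
= d AND NOT d OR NOT NOT NOT a OR d
= d AND NOT d OR NOT a OR d
= NOT a OR d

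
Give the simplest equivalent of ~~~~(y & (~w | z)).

~~~~(y & (~w | z))
= ~~(y & (~w | z))   [double negation]
= y & (~w | z)   [double negation]

y & (~w | z)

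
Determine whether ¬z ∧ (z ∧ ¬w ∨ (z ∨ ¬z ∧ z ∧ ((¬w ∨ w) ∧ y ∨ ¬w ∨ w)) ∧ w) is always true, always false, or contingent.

¬z ∧ (z ∧ ¬w ∨ (z ∨ ¬z ∧ z ∧ ((¬w ∨ w) ∧ y ∨ ¬w ∨ w)) ∧ w)
= ¬z ∧ (z ∧ ¬w ∨ (z ∨ ¬z ∧ z ∧ (¬w ∨ w)) ∧ w)
= ¬z ∧ (z ∧ ¬w ∨ (z ∨ ¬z ∧ z) ∧ w)
= ¬z ∧ (z ∧ ¬w ∨ z ∧ w)
= ¬z ∧ z
= False

always false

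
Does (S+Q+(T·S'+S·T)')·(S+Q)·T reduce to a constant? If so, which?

no

(S+Q+(T·S'+S·T)')·(S+Q)·T
= (S+Q+T')·(S+Q)·T
= (S+Q)·T
This depends on Q, S, T, so it is not a constant.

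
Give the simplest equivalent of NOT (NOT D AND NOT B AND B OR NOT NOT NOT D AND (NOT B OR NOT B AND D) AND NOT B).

NOT (NOT D AND NOT B AND B OR NOT NOT NOT D AND (NOT B OR NOT B AND D) AND NOT B)
= NOT (NOT D AND NOT B AND B OR NOT NOT NOT D AND NOT B AND NOT B)   — absorption
= NOT (NOT D AND NOT B AND B OR NOT D AND NOT B AND NOT B)   — double negation
= NOT (NOT D AND NOT B)   — distribution
= D OR B   — De Morgan

D OR B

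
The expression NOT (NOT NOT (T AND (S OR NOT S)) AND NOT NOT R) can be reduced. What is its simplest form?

NOT (NOT NOT (T AND (S OR NOT S)) AND NOT NOT R)
= NOT (NOT NOT T AND NOT NOT R)   — complement / identity
= NOT T OR NOT R   — De Morgan

NOT T OR NOT R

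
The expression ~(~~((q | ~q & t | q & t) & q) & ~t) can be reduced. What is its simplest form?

~q | t

~(~~((q | ~q & t | q & t) & q) & ~t)
= ~(~~((q | t) & q) & ~t)   (distribution)
= ~((q | t) & q) | t   (De Morgan)
= ~q | t   (absorption)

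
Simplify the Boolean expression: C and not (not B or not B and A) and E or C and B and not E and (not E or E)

C and not (not B or not B and A) and E or C and B and not E and (not E or E)
= C and not (not B or not B and A) and E or C and B and not E
= C and not not B and E or C and B and not E
= C and B and E or C and B and not E
= C and B

C and B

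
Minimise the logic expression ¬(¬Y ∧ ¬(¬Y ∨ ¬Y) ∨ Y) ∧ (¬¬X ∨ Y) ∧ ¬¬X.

¬Y ∧ X

¬(¬Y ∧ ¬(¬Y ∨ ¬Y) ∨ Y) ∧ (¬¬X ∨ Y) ∧ ¬¬X
= ¬(¬Y ∧ Y ∧ Y ∨ Y) ∧ (¬¬X ∨ Y) ∧ ¬¬X   (De Morgan)
= ¬(¬Y ∧ Y ∧ Y ∨ Y) ∧ ¬¬X   (absorption)
= ¬(¬Y ∧ Y ∧ Y ∨ Y) ∧ X   (double negation)
= ¬(¬Y ∧ Y ∨ Y) ∧ X   (idempotence)
= ¬Y ∧ X   (complement / identity)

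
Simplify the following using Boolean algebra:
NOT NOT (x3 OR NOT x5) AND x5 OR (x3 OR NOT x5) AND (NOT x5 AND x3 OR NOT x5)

x3 OR NOT x5

NOT NOT (x3 OR NOT x5) AND x5 OR (x3 OR NOT x5) AND (NOT x5 AND x3 OR NOT x5)
= (x3 OR NOT x5) AND x5 OR (x3 OR NOT x5) AND (NOT x5 AND x3 OR NOT x5)   — double negation
= (x3 OR NOT x5) AND x5 OR (x3 OR NOT x5) AND NOT x5   — absorption
= x3 OR NOT x5   — distribution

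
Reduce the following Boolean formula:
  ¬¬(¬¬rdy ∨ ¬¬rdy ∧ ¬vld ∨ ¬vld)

¬¬(¬¬rdy ∨ ¬¬rdy ∧ ¬vld ∨ ¬vld)
= ¬¬(¬¬rdy ∨ ¬vld)   — absorption
= ¬¬(rdy ∨ ¬vld)   — double negation
= rdy ∨ ¬vld   — double negation

rdy ∨ ¬vld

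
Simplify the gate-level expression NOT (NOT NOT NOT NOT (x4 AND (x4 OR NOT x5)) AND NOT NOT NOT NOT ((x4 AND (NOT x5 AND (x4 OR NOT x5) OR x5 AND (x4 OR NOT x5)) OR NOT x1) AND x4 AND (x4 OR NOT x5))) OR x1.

NOT x4 OR x1

NOT (NOT NOT NOT NOT (x4 AND (x4 OR NOT x5)) AND NOT NOT NOT NOT ((x4 AND (NOT x5 AND (x4 OR NOT x5) OR x5 AND (x4 OR NOT x5)) OR NOT x1) AND x4 AND (x4 OR NOT x5))) OR x1
= NOT (NOT NOT NOT NOT (x4 AND (x4 OR NOT x5)) AND NOT NOT NOT NOT ((x4 AND (x4 OR NOT x5) OR NOT x1) AND x4 AND (x4 OR NOT x5))) OR x1   — distribution
= NOT (NOT NOT NOT NOT (x4 AND (x4 OR NOT x5)) AND NOT NOT NOT NOT (x4 AND (x4 OR NOT x5))) OR x1   — absorption
= NOT NOT NOT NOT NOT (x4 AND (x4 OR NOT x5)) OR x1   — idempotence
= NOT NOT NOT NOT NOT x4 OR x1   — absorption
= NOT NOT NOT x4 OR x1   — double negation
= NOT x4 OR x1   — double negation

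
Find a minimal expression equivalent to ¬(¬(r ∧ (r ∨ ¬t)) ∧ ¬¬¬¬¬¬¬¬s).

¬(¬(r ∧ (r ∨ ¬t)) ∧ ¬¬¬¬¬¬¬¬s)
= ¬(¬r ∧ ¬¬¬¬¬¬¬¬s)   [absorption]
= ¬(¬r ∧ ¬¬¬¬¬¬s)   [double negation]
= r ∨ ¬¬¬¬¬s   [De Morgan]
= r ∨ ¬¬¬s   [double negation]
= r ∨ ¬s   [double negation]

r ∨ ¬s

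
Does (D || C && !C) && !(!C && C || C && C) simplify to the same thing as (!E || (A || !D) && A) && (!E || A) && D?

E1: (D || C && !C) && !(!C && C || C && C)
    = D && !(!C && C || C && C)   — complement / identity
    = D && !C   — distribution
E2: (!E || (A || !D) && A) && (!E || A) && D
    = (!E || A) && (!E || A) && D   — absorption
    = (!E || A) && D   — idempotence
These differ: at A=0, C=1, D=1, E=0, E1 = 0 but E2 = 1.

No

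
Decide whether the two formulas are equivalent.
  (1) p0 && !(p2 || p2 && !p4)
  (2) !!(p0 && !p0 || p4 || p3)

No

E1: p0 && !(p2 || p2 && !p4)
    = p0 && !p2
E2: !!(p0 && !p0 || p4 || p3)
    = p0 && !p0 || p4 || p3
    = p4 || p3
These differ: at p0=0, p2=1, p3=1, p4=1, E1 = 0 but E2 = 1.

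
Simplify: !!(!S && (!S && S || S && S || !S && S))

false

!!(!S && (!S && S || S && S || !S && S))
= !!(!S && (S || !S && S))
= !!(!S && S)
= !S && S
= false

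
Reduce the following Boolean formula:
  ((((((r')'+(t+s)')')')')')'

r'·(t+s)

((((((r')'+(t+s)')')')')')'
= ((((r')'+(t+s)')')')'   (double negation)
= ((r'·(t+s))')'   (De Morgan)
= r'·(t+s)   (double negation)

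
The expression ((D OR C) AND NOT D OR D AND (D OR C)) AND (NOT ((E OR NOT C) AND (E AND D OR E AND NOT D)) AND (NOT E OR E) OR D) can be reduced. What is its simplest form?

C AND NOT E OR D

((D OR C) AND NOT D OR D AND (D OR C)) AND (NOT ((E OR NOT C) AND (E AND D OR E AND NOT D)) AND (NOT E OR E) OR D)
= ((D OR C) AND NOT D OR D AND (D OR C)) AND (NOT ((E OR NOT C) AND E) AND (NOT E OR E) OR D)   (distribution)
= (D OR C) AND (NOT ((E OR NOT C) AND E) AND (NOT E OR E) OR D)   (distribution)
= (D OR C) AND (NOT E AND (NOT E OR E) OR D)   (absorption)
= (D OR C) AND (NOT E OR D)   (complement / identity)
= C AND NOT E OR D   (distribution)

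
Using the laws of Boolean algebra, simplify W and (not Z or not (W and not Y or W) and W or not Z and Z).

W and not Z

W and (not Z or not (W and not Y or W) and W or not Z and Z)
= W and (not Z or not W and W or not Z and Z)   — absorption
= W and (not Z or not W and W)   — complement / identity
= W and not Z   — complement / identity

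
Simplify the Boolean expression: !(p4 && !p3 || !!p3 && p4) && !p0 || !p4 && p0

!(p4 && !p3 || !!p3 && p4) && !p0 || !p4 && p0
= !(p4 && !p3 || p3 && p4) && !p0 || !p4 && p0
= !p4 && !p0 || !p4 && p0
= !p4

!p4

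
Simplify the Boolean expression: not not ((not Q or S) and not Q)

not not ((not Q or S) and not Q)
= not not not Q   [absorption]
= not Q   [double negation]

not Q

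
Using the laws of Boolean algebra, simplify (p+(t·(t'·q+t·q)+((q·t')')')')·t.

(p+(t·(t'·q+t·q)+((q·t')')')')·t
= (p+(t·q+((q·t')')')')·t   (distribution)
= (p+(t·q+q·t')')·t   (double negation)
= (p+q')·t   (distribution)

(p+q')·t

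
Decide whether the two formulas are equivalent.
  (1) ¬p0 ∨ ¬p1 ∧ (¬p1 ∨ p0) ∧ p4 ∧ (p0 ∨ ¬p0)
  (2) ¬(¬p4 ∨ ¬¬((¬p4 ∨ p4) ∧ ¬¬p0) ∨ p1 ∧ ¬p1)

E1: ¬p0 ∨ ¬p1 ∧ (¬p1 ∨ p0) ∧ p4 ∧ (p0 ∨ ¬p0)
    = ¬p0 ∨ ¬p1 ∧ p4 ∧ (p0 ∨ ¬p0)   (absorption)
    = ¬p0 ∨ ¬p1 ∧ p4   (complement / identity)
E2: ¬(¬p4 ∨ ¬¬((¬p4 ∨ p4) ∧ ¬¬p0) ∨ p1 ∧ ¬p1)
    = ¬(¬p4 ∨ ¬¬((¬p4 ∨ p4) ∧ ¬¬p0))   (complement / identity)
    = ¬(¬p4 ∨ ¬¬¬¬p0)   (complement / identity)
    = p4 ∧ ¬¬¬p0   (De Morgan)
    = p4 ∧ ¬p0   (double negation)
These differ: at p0=0, p1=0, p4=0, E1 = 1 but E2 = 0.

No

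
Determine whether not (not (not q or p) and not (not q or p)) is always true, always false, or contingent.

not (not (not q or p) and not (not q or p))
= not not (not q or p)   [idempotence]
= not q or p   [double negation]
This depends on p, q, so it is not a constant.

contingent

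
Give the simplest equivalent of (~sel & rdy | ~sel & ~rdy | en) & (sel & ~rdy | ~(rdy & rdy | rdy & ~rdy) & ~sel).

(~sel | en) & ~rdy

(~sel & rdy | ~sel & ~rdy | en) & (sel & ~rdy | ~(rdy & rdy | rdy & ~rdy) & ~sel)
= (~sel & rdy | ~sel & ~rdy | en) & (sel & ~rdy | ~rdy & ~sel)   — distribution
= (~sel & rdy | ~sel & ~rdy | en) & ~rdy   — distribution
= (~sel | en) & ~rdy   — distribution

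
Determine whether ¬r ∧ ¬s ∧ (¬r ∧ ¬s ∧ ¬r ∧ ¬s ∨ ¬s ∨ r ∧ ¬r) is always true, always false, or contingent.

¬r ∧ ¬s ∧ (¬r ∧ ¬s ∧ ¬r ∧ ¬s ∨ ¬s ∨ r ∧ ¬r)
= ¬r ∧ ¬s ∧ (¬r ∧ ¬s ∧ ¬r ∧ ¬s ∨ ¬s)
= ¬r ∧ ¬s ∧ (¬r ∧ ¬s ∨ ¬s)
= ¬r ∧ ¬s
This depends on r, s, so it is not a constant.

contingent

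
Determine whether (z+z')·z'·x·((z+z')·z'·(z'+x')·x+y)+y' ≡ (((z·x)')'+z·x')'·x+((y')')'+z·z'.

Yes

E1: (z+z')·z'·x·((z+z')·z'·(z'+x')·x+y)+y'
    = (z+z')·z'·x·((z+z')·z'·x+y)+y'   — absorption
    = (z+z')·z'·x+y'   — absorption
    = z'·x+y'   — complement / identity
E2: (((z·x)')'+z·x')'·x+((y')')'+z·z'
    = (z·x+z·x')'·x+((y')')'+z·z'   — double negation
    = z'·x+((y')')'+z·z'   — distribution
    = z'·x+((y')')'   — complement / identity
    = z'·x+y'   — double negation
Both reduce to z'·x+y', so they are equivalent.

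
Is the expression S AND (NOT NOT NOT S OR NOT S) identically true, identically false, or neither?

S AND (NOT NOT NOT S OR NOT S)
= S AND (NOT S OR NOT S)   (double negation)
= S AND NOT S   (idempotence)
= FALSE   (complement)

identically false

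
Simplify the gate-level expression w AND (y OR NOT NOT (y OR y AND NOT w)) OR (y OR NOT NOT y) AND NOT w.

w AND (y OR NOT NOT (y OR y AND NOT w)) OR (y OR NOT NOT y) AND NOT w
= w AND (y OR NOT NOT y) OR (y OR NOT NOT y) AND NOT w   — absorption
= y OR NOT NOT y   — distribution
= y OR y   — double negation
= y   — idempotence

y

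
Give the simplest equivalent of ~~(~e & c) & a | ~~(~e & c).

~~(~e & c) & a | ~~(~e & c)
= ~~(~e & c)   (absorption)
= ~e & c   (double negation)

~e & c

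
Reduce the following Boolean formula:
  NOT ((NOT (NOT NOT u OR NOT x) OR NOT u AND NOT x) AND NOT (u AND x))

u

NOT ((NOT (NOT NOT u OR NOT x) OR NOT u AND NOT x) AND NOT (u AND x))
= NOT ((NOT u AND x OR NOT u AND NOT x) AND NOT (u AND x))   — De Morgan
= NOT ((x OR NOT x) AND NOT u AND NOT (u AND x))   — distribution
= NOT (NOT u AND NOT (u AND x))   — complement / identity
= u OR u AND x   — De Morgan
= u   — absorption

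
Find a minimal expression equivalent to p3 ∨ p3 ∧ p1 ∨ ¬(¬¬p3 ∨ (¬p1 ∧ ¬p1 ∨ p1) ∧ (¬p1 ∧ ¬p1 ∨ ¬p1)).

p3 ∨ p3 ∧ p1 ∨ ¬(¬¬p3 ∨ (¬p1 ∧ ¬p1 ∨ p1) ∧ (¬p1 ∧ ¬p1 ∨ ¬p1))
= p3 ∨ p3 ∧ p1 ∨ ¬(¬¬p3 ∨ p1 ∧ ¬p1 ∨ ¬p1 ∧ ¬p1)   — distribution
= p3 ∨ p3 ∧ p1 ∨ ¬(¬¬p3 ∨ ¬p1)   — distribution
= p3 ∨ p3 ∧ p1 ∨ ¬p3 ∧ p1   — De Morgan
= p3 ∨ p1   — distribution

p3 ∨ p1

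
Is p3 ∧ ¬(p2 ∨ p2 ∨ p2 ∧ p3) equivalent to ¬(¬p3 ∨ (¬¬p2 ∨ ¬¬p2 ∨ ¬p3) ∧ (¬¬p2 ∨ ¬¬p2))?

Yes

E1: p3 ∧ ¬(p2 ∨ p2 ∨ p2 ∧ p3)
    = p3 ∧ ¬(p2 ∨ p2)   — absorption
    = p3 ∧ ¬p2   — idempotence
E2: ¬(¬p3 ∨ (¬¬p2 ∨ ¬¬p2 ∨ ¬p3) ∧ (¬¬p2 ∨ ¬¬p2))
    = ¬(¬p3 ∨ ¬¬p2 ∨ ¬¬p2)   — absorption
    = ¬(¬p3 ∨ ¬¬p2)   — idempotence
    = p3 ∧ ¬p2   — De Morgan
Both reduce to p3 ∧ ¬p2, so they are equivalent.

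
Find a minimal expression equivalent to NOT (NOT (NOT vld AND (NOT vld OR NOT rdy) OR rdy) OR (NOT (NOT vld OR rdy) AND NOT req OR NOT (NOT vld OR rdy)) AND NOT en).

NOT (NOT (NOT vld AND (NOT vld OR NOT rdy) OR rdy) OR (NOT (NOT vld OR rdy) AND NOT req OR NOT (NOT vld OR rdy)) AND NOT en)
= NOT (NOT (NOT vld OR rdy) OR (NOT (NOT vld OR rdy) AND NOT req OR NOT (NOT vld OR rdy)) AND NOT en)
= NOT (NOT (NOT vld OR rdy) OR NOT (NOT vld OR rdy) AND NOT en)
= NOT NOT (NOT vld OR rdy)
= NOT vld OR rdy

NOT vld OR rdy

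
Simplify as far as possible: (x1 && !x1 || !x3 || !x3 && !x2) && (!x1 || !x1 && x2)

(x1 && !x1 || !x3 || !x3 && !x2) && (!x1 || !x1 && x2)
= (!x3 || !x3 && !x2) && (!x1 || !x1 && x2)
= (!x3 || !x3 && !x2) && !x1
= !x3 && !x1

!x3 && !x1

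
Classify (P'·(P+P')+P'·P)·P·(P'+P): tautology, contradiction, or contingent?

contradiction

(P'·(P+P')+P'·P)·P·(P'+P)
= (P'+P'·P)·P·(P'+P)
= P'·P·(P'+P)
= P'·P
= 0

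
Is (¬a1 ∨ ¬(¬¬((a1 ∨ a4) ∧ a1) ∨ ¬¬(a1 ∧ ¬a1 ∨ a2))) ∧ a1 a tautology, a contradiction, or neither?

contradiction

(¬a1 ∨ ¬(¬¬((a1 ∨ a4) ∧ a1) ∨ ¬¬(a1 ∧ ¬a1 ∨ a2))) ∧ a1
= (¬a1 ∨ ¬((a1 ∨ a4) ∧ a1) ∧ ¬(a1 ∧ ¬a1 ∨ a2)) ∧ a1
= (¬a1 ∨ ¬((a1 ∨ a4) ∧ a1) ∧ ¬a2) ∧ a1
= (¬a1 ∨ ¬a1 ∧ ¬a2) ∧ a1
= ¬a1 ∧ a1
= False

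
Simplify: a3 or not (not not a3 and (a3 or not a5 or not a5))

a3 or not (not not a3 and (a3 or not a5 or not a5))
= a3 or not (a3 and (a3 or not a5 or not a5))   [double negation]
= a3 or not (a3 and (a3 or not a5))   [idempotence]
= a3 or not a3   [absorption]
= True   [complement]

True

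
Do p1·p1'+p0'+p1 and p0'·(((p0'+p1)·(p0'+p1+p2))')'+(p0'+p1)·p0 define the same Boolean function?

E1: p1·p1'+p0'+p1
    = p0'+p1   (complement / identity)
E2: p0'·(((p0'+p1)·(p0'+p1+p2))')'+(p0'+p1)·p0
    = p0'·(p0'+p1)·(p0'+p1+p2)+(p0'+p1)·p0   (double negation)
    = p0'·(p0'+p1)+(p0'+p1)·p0   (absorption)
    = p0'+p1   (distribution)
Both reduce to p0'+p1, so they are equivalent.

Yes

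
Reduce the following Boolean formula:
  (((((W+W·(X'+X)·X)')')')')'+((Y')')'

W'+Y'

(((((W+W·(X'+X)·X)')')')')'+((Y')')'
= (((((W+W·X)')')')')'+((Y')')'   (complement / identity)
= ((((W')')')')'+((Y')')'   (absorption)
= ((W')')'+((Y')')'   (double negation)
= W'+((Y')')'   (double negation)
= W'+Y'   (double negation)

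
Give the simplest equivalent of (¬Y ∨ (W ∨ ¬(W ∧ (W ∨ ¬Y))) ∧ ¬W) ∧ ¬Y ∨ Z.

¬Y ∨ Z

(¬Y ∨ (W ∨ ¬(W ∧ (W ∨ ¬Y))) ∧ ¬W) ∧ ¬Y ∨ Z
= (¬Y ∨ (W ∨ ¬W) ∧ ¬W) ∧ ¬Y ∨ Z   — absorption
= (¬Y ∨ ¬W) ∧ ¬Y ∨ Z   — complement / identity
= ¬Y ∨ Z   — absorption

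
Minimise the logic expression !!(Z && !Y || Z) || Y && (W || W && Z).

!!(Z && !Y || Z) || Y && (W || W && Z)
= !!(Z && !Y || Z) || Y && W   (absorption)
= !!Z || Y && W   (absorption)
= Z || Y && W   (double negation)

Z || Y && W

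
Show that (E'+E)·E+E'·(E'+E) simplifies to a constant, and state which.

(E'+E)·E+E'·(E'+E)
= (E'+E)·(E+E')
= E'+E
= 1

1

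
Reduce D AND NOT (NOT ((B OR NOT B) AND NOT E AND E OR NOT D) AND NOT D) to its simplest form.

D

D AND NOT (NOT ((B OR NOT B) AND NOT E AND E OR NOT D) AND NOT D)
= D AND ((B OR NOT B) AND NOT E AND E OR NOT D OR D)
= D AND (NOT E AND E OR NOT D OR D)
= D AND (NOT D OR D)
= D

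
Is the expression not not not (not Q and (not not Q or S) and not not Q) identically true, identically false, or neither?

not not not (not Q and (not not Q or S) and not not Q)
= not not not (not Q and not not Q)
= not (not Q and not not Q)
= Q or not Q
= True

identically true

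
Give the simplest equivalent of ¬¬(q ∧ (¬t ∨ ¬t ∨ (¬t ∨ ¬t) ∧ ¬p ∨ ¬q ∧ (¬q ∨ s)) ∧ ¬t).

¬¬(q ∧ (¬t ∨ ¬t ∨ (¬t ∨ ¬t) ∧ ¬p ∨ ¬q ∧ (¬q ∨ s)) ∧ ¬t)
= ¬¬(q ∧ (¬t ∨ ¬t ∨ (¬t ∨ ¬t) ∧ ¬p ∨ ¬q) ∧ ¬t)   (absorption)
= ¬¬(q ∧ (¬t ∨ ¬t ∨ ¬q) ∧ ¬t)   (absorption)
= q ∧ (¬t ∨ ¬t ∨ ¬q) ∧ ¬t   (double negation)
= q ∧ (¬t ∨ ¬q) ∧ ¬t   (idempotence)
= q ∧ ¬t   (absorption)

q ∧ ¬t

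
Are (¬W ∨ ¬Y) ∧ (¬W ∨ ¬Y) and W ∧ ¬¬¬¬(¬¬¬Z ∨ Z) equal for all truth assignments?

E1: (¬W ∨ ¬Y) ∧ (¬W ∨ ¬Y)
    = ¬W ∨ ¬Y
E2: W ∧ ¬¬¬¬(¬¬¬Z ∨ Z)
    = W ∧ ¬¬(¬¬¬Z ∨ Z)
    = W ∧ ¬¬(¬Z ∨ Z)
    = W ∧ (¬Z ∨ Z)
    = W
These differ: at W=0, Y=0, Z=0, E1 = 1 but E2 = 0.

No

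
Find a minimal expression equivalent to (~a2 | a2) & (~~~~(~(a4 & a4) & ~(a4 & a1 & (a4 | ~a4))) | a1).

~a4 | a1

(~a2 | a2) & (~~~~(~(a4 & a4) & ~(a4 & a1 & (a4 | ~a4))) | a1)
= (~a2 | a2) & (~~~~(~a4 & ~(a4 & a1 & (a4 | ~a4))) | a1)
= ~~~~(~a4 & ~(a4 & a1 & (a4 | ~a4))) | a1
= ~~~~(~a4 & ~(a4 & a1)) | a1
= ~~~(a4 | a4 & a1) | a1
= ~~~a4 | a1
= ~a4 | a1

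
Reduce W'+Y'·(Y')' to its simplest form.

W'

W'+Y'·(Y')'
= W'+Y'·Y   [double negation]
= W'   [complement / identity]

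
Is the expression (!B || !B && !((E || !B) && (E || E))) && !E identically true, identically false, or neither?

neither

(!B || !B && !((E || !B) && (E || E))) && !E
= (!B || !B && !((E || !B) && E)) && !E   (idempotence)
= (!B || !B && !E) && !E   (absorption)
= !B && !E   (absorption)
This depends on B, E, so it is not a constant.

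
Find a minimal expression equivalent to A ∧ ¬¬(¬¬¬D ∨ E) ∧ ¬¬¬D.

A ∧ ¬¬(¬¬¬D ∨ E) ∧ ¬¬¬D
= A ∧ (¬¬¬D ∨ E) ∧ ¬¬¬D   [double negation]
= A ∧ ¬¬¬D   [absorption]
= A ∧ ¬D   [double negation]

A ∧ ¬D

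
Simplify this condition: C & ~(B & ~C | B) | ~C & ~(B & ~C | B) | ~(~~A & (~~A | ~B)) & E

C & ~(B & ~C | B) | ~C & ~(B & ~C | B) | ~(~~A & (~~A | ~B)) & E
= C & ~(B & ~C | B) | ~C & ~(B & ~C | B) | ~~~A & E
= ~(B & ~C | B) | ~~~A & E
= ~(B & ~C | B) | ~A & E
= ~B | ~A & E

~B | ~A & E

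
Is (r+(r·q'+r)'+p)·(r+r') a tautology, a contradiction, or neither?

tautology

(r+(r·q'+r)'+p)·(r+r')
= (r+r'+p)·(r+r')   (absorption)
= r+r'   (absorption)
= 1   (complement)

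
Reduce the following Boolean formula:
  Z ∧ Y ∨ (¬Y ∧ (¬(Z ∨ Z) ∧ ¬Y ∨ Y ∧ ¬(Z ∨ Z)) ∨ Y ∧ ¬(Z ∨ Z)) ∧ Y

Y

Z ∧ Y ∨ (¬Y ∧ (¬(Z ∨ Z) ∧ ¬Y ∨ Y ∧ ¬(Z ∨ Z)) ∨ Y ∧ ¬(Z ∨ Z)) ∧ Y
= Z ∧ Y ∨ (¬Y ∧ ¬(Z ∨ Z) ∨ Y ∧ ¬(Z ∨ Z)) ∧ Y   (distribution)
= Z ∧ Y ∨ ¬(Z ∨ Z) ∧ Y   (distribution)
= Z ∧ Y ∨ ¬Z ∧ Y   (idempotence)
= Y   (distribution)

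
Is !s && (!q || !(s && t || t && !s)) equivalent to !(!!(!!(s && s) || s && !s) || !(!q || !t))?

E1: !s && (!q || !(s && t || t && !s))
    = !s && (!q || !t)   — distribution
E2: !(!!(!!(s && s) || s && !s) || !(!q || !t))
    = !(!!(s && s || s && !s) || !(!q || !t))   — double negation
    = !(!!s || !(!q || !t))   — distribution
    = !s && (!q || !t)   — De Morgan
Both reduce to !s && (!q || !t), so they are equivalent.

Yes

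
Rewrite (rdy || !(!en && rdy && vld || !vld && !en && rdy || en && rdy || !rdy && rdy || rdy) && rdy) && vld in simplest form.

rdy && vld

(rdy || !(!en && rdy && vld || !vld && !en && rdy || en && rdy || !rdy && rdy || rdy) && rdy) && vld
= (rdy || !(!en && rdy || en && rdy || !rdy && rdy || rdy) && rdy) && vld   [distribution]
= (rdy || !(rdy || !rdy && rdy || rdy) && rdy) && vld   [distribution]
= (rdy || !(rdy || rdy) && rdy) && vld   [complement / identity]
= (rdy || !rdy && rdy) && vld   [idempotence]
= rdy && vld   [complement / identity]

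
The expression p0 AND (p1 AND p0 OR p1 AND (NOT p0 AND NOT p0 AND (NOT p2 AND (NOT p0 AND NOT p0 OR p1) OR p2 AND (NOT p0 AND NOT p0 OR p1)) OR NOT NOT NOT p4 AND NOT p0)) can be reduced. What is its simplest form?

p0 AND p1

p0 AND (p1 AND p0 OR p1 AND (NOT p0 AND NOT p0 AND (NOT p2 AND (NOT p0 AND NOT p0 OR p1) OR p2 AND (NOT p0 AND NOT p0 OR p1)) OR NOT NOT NOT p4 AND NOT p0))
= p0 AND (p1 AND p0 OR p1 AND (NOT p0 AND NOT p0 AND (NOT p0 AND NOT p0 OR p1) OR NOT NOT NOT p4 AND NOT p0))   — distribution
= p0 AND (p1 AND p0 OR p1 AND (NOT p0 AND NOT p0 AND (NOT p0 AND NOT p0 OR p1) OR NOT p4 AND NOT p0))   — double negation
= p0 AND (p1 AND p0 OR p1 AND (NOT p0 AND NOT p0 OR NOT p4 AND NOT p0))   — absorption
= p0 AND (p1 AND p0 OR p1 AND NOT p0 AND (NOT p0 OR NOT p4))   — distribution
= p0 AND (p1 AND p0 OR p1 AND NOT p0)   — absorption
= p0 AND p1   — distribution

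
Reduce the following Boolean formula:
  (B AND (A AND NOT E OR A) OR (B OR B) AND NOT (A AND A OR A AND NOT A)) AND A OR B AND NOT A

(B AND (A AND NOT E OR A) OR (B OR B) AND NOT (A AND A OR A AND NOT A)) AND A OR B AND NOT A
= (B AND (A AND NOT E OR A) OR (B OR B) AND NOT A) AND A OR B AND NOT A
= (B AND A OR (B OR B) AND NOT A) AND A OR B AND NOT A
= (B AND A OR B AND NOT A) AND A OR B AND NOT A
= B AND A OR B AND NOT A
= B

B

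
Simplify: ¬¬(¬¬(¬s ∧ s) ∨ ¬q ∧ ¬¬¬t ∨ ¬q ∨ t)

¬¬(¬¬(¬s ∧ s) ∨ ¬q ∧ ¬¬¬t ∨ ¬q ∨ t)
= ¬¬(¬¬(¬s ∧ s) ∨ ¬q ∧ ¬t ∨ ¬q ∨ t)   — double negation
= ¬¬(¬s ∧ s ∨ ¬q ∧ ¬t ∨ ¬q ∨ t)   — double negation
= ¬s ∧ s ∨ ¬q ∧ ¬t ∨ ¬q ∨ t   — double negation
= ¬q ∧ ¬t ∨ ¬q ∨ t   — complement / identity
= ¬q ∨ t   — absorption

¬q ∨ t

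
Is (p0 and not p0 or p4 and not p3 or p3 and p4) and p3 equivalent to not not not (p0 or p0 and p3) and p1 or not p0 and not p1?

E1: (p0 and not p0 or p4 and not p3 or p3 and p4) and p3
    = (p4 and not p3 or p3 and p4) and p3   — complement / identity
    = p4 and p3   — distribution
E2: not not not (p0 or p0 and p3) and p1 or not p0 and not p1
    = not not not p0 and p1 or not p0 and not p1   — absorption
    = not p0 and p1 or not p0 and not p1   — double negation
    = not p0   — distribution
These differ: at p0=0, p1=0, p3=0, p4=1, E1 = 0 but E2 = 1.

No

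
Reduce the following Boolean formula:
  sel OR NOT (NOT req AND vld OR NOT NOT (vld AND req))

sel OR NOT vld

sel OR NOT (NOT req AND vld OR NOT NOT (vld AND req))
= sel OR NOT (NOT req AND vld OR vld AND req)   (double negation)
= sel OR NOT vld   (distribution)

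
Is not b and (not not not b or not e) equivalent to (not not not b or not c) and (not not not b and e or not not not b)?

Yes

E1: not b and (not not not b or not e)
    = not b and (not b or not e)   (double negation)
    = not b   (absorption)
E2: (not not not b or not c) and (not not not b and e or not not not b)
    = (not not not b or not c) and not not not b   (absorption)
    = not not not b   (absorption)
    = not b   (double negation)
Both reduce to not b, so they are equivalent.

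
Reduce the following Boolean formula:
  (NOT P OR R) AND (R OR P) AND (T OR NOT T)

R

(NOT P OR R) AND (R OR P) AND (T OR NOT T)
= (NOT P AND P OR R) AND (T OR NOT T)   (distribution)
= NOT P AND P OR R   (complement / identity)
= R   (complement / identity)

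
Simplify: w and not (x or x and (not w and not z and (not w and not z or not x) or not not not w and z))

w and not x

w and not (x or x and (not w and not z and (not w and not z or not x) or not not not w and z))
= w and not (x or x and (not w and not z and (not w and not z or not x) or not w and z))
= w and not (x or x and (not w and not z or not w and z))
= w and not (x or x and not w)
= w and not x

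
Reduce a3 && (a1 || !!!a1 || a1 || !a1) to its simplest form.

a3 && (a1 || !!!a1 || a1 || !a1)
= a3 && (a1 || !a1 || a1 || !a1)   [double negation]
= a3 && (a1 || !a1)   [idempotence]
= a3   [complement / identity]

a3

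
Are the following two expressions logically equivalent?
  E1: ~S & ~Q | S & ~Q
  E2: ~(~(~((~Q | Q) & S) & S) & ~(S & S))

E1: ~S & ~Q | S & ~Q
    = ~Q
E2: ~(~(~((~Q | Q) & S) & S) & ~(S & S))
    = ~(~(~S & S) & ~(S & S))
    = ~S & S | S & S
    = S
These differ: at Q=0, S=0, E1 = 1 but E2 = 0.

No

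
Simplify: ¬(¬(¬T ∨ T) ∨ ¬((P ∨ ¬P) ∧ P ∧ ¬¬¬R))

¬(¬(¬T ∨ T) ∨ ¬((P ∨ ¬P) ∧ P ∧ ¬¬¬R))
= (¬T ∨ T) ∧ (P ∨ ¬P) ∧ P ∧ ¬¬¬R   (De Morgan)
= (P ∨ ¬P) ∧ P ∧ ¬¬¬R   (complement / identity)
= P ∧ ¬¬¬R   (complement / identity)
= P ∧ ¬R   (double negation)

P ∧ ¬R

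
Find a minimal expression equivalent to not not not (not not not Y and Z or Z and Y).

not Z

not not not (not not not Y and Z or Z and Y)
= not not not (not Y and Z or Z and Y)   [double negation]
= not not not Z   [distribution]
= not Z   [double negation]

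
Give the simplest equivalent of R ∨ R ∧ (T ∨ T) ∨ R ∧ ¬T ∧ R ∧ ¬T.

R ∨ R ∧ (T ∨ T) ∨ R ∧ ¬T ∧ R ∧ ¬T
= R ∨ R ∧ T ∨ R ∧ ¬T ∧ R ∧ ¬T   (idempotence)
= R ∨ R ∧ T ∨ R ∧ ¬T   (idempotence)
= R ∨ R   (distribution)
= R   (idempotence)

R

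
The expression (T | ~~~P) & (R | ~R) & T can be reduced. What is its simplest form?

(T | ~~~P) & (R | ~R) & T
= (T | ~~~P) & T
= (T | ~P) & T
= T

T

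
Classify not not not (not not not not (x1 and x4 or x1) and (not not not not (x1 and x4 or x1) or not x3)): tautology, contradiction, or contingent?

contingent

not not not (not not not not (x1 and x4 or x1) and (not not not not (x1 and x4 or x1) or not x3))
= not not not not not not not (x1 and x4 or x1)
= not not not not not (x1 and x4 or x1)
= not not not (x1 and x4 or x1)
= not not not x1
= not x1
This depends on x1, so it is not a constant.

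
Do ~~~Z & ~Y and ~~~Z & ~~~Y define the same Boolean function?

E1: ~~~Z & ~Y
    = ~Z & ~Y   [double negation]
E2: ~~~Z & ~~~Y
    = ~Z & ~~~Y   [double negation]
    = ~Z & ~Y   [double negation]
Both reduce to ~Z & ~Y, so they are equivalent.

Yes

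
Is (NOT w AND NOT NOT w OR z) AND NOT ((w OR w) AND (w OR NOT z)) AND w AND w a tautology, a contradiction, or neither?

(NOT w AND NOT NOT w OR z) AND NOT ((w OR w) AND (w OR NOT z)) AND w AND w
= (NOT w AND NOT NOT w OR z) AND NOT (w AND NOT z OR w) AND w AND w   — distribution
= (NOT w AND w OR z) AND NOT (w AND NOT z OR w) AND w AND w   — double negation
= (NOT w AND w OR z) AND NOT (w AND NOT z OR w) AND w   — idempotence
= (NOT w AND w OR z) AND NOT w AND w   — absorption
= NOT w AND w   — absorption
= FALSE   — complement

contradiction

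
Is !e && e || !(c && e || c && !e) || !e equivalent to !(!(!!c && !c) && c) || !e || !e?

E1: !e && e || !(c && e || c && !e) || !e
    = !(c && e || c && !e) || !e   (complement / identity)
    = !c || !e   (distribution)
E2: !(!(!!c && !c) && c) || !e || !e
    = !((!c || c) && c) || !e || !e   (De Morgan)
    = !c || !e || !e   (complement / identity)
    = !c || !e   (idempotence)
Both reduce to !c || !e, so they are equivalent.

Yes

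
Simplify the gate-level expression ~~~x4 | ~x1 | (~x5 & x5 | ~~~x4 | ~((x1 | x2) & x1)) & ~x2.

~x4 | ~x1

~~~x4 | ~x1 | (~x5 & x5 | ~~~x4 | ~((x1 | x2) & x1)) & ~x2
= ~~~x4 | ~x1 | (~~~x4 | ~((x1 | x2) & x1)) & ~x2   — complement / identity
= ~~~x4 | ~x1 | (~~~x4 | ~x1) & ~x2   — absorption
= ~~~x4 | ~x1   — absorption
= ~x4 | ~x1   — double negation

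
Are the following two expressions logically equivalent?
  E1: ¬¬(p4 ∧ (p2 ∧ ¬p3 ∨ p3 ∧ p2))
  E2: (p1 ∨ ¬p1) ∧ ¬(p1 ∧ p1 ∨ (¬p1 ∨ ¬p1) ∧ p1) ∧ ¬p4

No

E1: ¬¬(p4 ∧ (p2 ∧ ¬p3 ∨ p3 ∧ p2))
    = p4 ∧ (p2 ∧ ¬p3 ∨ p3 ∧ p2)
    = p4 ∧ p2
E2: (p1 ∨ ¬p1) ∧ ¬(p1 ∧ p1 ∨ (¬p1 ∨ ¬p1) ∧ p1) ∧ ¬p4
    = (p1 ∨ ¬p1) ∧ ¬(p1 ∧ p1 ∨ ¬p1 ∧ p1) ∧ ¬p4
    = ¬(p1 ∧ p1 ∨ ¬p1 ∧ p1) ∧ ¬p4
    = ¬p1 ∧ ¬p4
These differ: at p1=0, p2=1, p3=0, p4=0, E1 = 0 but E2 = 1.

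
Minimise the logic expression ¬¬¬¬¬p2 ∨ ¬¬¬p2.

¬p2

¬¬¬¬¬p2 ∨ ¬¬¬p2
= ¬¬¬p2 ∨ ¬¬¬p2
= ¬¬¬p2
= ¬p2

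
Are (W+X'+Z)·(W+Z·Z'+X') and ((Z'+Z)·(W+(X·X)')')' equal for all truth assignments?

Yes

E1: (W+X'+Z)·(W+Z·Z'+X')
    = (W+X'+Z)·(W+X')   — complement / identity
    = W+X'   — absorption
E2: ((Z'+Z)·(W+(X·X)')')'
    = ((W+(X·X)')')'   — complement / identity
    = ((W+X')')'   — idempotence
    = W+X'   — double negation
Both reduce to W+X', so they are equivalent.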